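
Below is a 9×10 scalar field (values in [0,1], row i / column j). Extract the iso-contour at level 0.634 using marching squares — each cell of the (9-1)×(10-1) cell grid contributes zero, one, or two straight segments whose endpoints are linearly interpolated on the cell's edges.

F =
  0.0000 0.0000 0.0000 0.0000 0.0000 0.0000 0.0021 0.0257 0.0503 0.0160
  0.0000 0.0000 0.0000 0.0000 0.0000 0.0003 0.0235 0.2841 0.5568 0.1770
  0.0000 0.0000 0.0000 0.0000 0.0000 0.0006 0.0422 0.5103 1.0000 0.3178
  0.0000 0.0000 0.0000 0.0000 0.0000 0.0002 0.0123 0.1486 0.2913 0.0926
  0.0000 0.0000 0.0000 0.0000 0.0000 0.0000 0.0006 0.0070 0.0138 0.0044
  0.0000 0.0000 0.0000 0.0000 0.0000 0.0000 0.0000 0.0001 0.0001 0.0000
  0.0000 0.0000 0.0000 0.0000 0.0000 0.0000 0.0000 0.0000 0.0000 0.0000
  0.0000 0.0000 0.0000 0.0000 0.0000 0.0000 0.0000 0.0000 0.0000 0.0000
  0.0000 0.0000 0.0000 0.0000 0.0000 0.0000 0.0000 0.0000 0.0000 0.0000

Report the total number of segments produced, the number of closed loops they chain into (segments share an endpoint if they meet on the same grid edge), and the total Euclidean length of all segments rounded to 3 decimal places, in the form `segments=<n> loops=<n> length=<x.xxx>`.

cell (1,7): code 0100 → (1.174,8.000)–(2.000,7.253)
cell (1,8): code 1000 → (2.000,8.536)–(1.174,8.000)
cell (2,7): code 0010 → (2.000,7.253)–(2.516,8.000)
cell (2,8): code 0001 → (2.516,8.000)–(2.000,8.536)
total: 4 segments, chained into 1 closed loop(s), length Σ = 3.751731

segments=4 loops=1 length=3.752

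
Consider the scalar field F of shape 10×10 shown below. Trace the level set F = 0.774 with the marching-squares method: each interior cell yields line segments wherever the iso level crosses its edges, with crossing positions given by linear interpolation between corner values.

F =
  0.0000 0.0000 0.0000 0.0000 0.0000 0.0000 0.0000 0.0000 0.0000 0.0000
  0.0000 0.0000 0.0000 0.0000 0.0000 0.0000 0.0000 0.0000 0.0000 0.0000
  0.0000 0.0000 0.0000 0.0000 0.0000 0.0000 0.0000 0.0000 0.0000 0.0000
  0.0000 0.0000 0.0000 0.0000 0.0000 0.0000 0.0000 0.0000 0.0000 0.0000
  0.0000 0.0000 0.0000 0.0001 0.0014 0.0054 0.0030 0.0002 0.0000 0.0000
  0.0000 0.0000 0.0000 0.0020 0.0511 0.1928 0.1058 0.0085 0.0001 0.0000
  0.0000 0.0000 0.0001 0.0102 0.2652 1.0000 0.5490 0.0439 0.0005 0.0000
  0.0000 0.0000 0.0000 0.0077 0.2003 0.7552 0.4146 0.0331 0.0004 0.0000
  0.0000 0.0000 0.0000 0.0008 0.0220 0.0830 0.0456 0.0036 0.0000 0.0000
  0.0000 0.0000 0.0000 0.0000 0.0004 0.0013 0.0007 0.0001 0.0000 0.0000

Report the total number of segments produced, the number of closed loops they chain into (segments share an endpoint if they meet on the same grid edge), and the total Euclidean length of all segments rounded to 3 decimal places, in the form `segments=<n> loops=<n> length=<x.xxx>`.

segments=4 loops=1 length=3.013

cell (5,4): code 0100 → (5.720,5.000)–(6.000,4.692)
cell (5,5): code 1000 → (6.000,5.501)–(5.720,5.000)
cell (6,4): code 0010 → (6.000,4.692)–(6.923,5.000)
cell (6,5): code 0001 → (6.923,5.000)–(6.000,5.501)
total: 4 segments, chained into 1 closed loop(s), length Σ = 3.013459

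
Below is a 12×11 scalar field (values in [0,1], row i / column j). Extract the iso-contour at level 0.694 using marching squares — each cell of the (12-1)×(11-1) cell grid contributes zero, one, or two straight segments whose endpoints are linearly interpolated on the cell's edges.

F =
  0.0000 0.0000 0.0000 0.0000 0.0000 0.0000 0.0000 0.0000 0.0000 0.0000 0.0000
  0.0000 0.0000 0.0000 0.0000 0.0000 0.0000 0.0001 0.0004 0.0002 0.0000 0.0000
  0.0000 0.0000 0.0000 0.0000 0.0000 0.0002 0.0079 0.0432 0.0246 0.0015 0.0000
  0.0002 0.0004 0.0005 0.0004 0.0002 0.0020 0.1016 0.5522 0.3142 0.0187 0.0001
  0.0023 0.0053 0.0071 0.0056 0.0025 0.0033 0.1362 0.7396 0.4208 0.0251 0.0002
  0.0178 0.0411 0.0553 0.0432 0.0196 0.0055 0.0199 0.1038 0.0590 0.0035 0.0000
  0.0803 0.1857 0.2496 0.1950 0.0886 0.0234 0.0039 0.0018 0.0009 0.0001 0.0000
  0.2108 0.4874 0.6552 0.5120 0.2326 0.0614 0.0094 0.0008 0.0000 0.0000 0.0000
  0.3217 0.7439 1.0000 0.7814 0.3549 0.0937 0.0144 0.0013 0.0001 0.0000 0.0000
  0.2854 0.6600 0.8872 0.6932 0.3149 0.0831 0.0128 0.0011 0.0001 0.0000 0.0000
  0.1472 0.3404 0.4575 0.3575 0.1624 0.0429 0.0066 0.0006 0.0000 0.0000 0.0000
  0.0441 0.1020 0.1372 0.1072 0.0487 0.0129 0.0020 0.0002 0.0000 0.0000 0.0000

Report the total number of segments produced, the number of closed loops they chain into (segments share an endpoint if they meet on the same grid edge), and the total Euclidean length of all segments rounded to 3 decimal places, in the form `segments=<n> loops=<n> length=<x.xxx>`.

cell (3,6): code 0100 → (3.757,7.000)–(4.000,6.924)
cell (3,7): code 1000 → (4.000,7.143)–(3.757,7.000)
cell (4,6): code 0010 → (4.000,6.924)–(4.072,7.000)
cell (4,7): code 0001 → (4.072,7.000)–(4.000,7.143)
cell (7,0): code 0100 → (7.805,1.000)–(8.000,0.882)
cell (7,1): code 1100 → (7.113,2.000)–(7.805,1.000)
cell (7,2): code 1100 → (7.676,3.000)–(7.113,2.000)
cell (7,3): code 1000 → (8.000,3.205)–(7.676,3.000)
cell (8,0): code 0010 → (8.000,0.882)–(8.595,1.000)
cell (8,1): code 0111 → (8.595,1.000)–(9.000,1.150)
cell (8,2): code 1011 → (9.000,2.996)–(8.991,3.000)
cell (8,3): code 0001 → (8.991,3.000)–(8.000,3.205)
cell (9,1): code 0010 → (9.000,1.150)–(9.450,2.000)
cell (9,2): code 0001 → (9.450,2.000)–(9.000,2.996)
total: 14 segments, chained into 2 closed loop(s), length Σ = 7.891642

segments=14 loops=2 length=7.892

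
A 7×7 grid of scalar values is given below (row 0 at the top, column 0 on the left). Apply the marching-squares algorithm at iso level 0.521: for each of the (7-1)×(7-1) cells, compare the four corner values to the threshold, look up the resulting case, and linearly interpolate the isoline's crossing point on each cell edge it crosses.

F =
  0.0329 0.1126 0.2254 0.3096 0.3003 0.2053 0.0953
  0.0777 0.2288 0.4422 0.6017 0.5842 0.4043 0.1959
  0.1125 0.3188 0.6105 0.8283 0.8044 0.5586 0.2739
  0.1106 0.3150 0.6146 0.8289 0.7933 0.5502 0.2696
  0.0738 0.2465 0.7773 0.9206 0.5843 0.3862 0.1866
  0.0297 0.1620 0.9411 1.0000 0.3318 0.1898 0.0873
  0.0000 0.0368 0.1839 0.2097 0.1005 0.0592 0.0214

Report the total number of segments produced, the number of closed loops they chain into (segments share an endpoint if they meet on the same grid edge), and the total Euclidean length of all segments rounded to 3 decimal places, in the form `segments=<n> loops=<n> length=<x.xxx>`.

cell (0,2): code 0100 → (0.724,3.000)–(1.000,2.494)
cell (0,3): code 1100 → (0.777,4.000)–(0.724,3.000)
cell (0,4): code 1000 → (1.000,4.351)–(0.777,4.000)
cell (1,1): code 0100 → (1.468,2.000)–(2.000,1.693)
cell (1,2): code 1110 → (1.000,2.494)–(1.468,2.000)
cell (1,4): code 1101 → (1.756,5.000)–(1.000,4.351)
cell (1,5): code 1000 → (2.000,5.132)–(1.756,5.000)
cell (2,1): code 0110 → (2.000,1.693)–(3.000,1.688)
cell (2,5): code 1001 → (3.000,5.104)–(2.000,5.132)
cell (3,1): code 0110 → (3.000,1.688)–(4.000,1.517)
cell (3,4): code 1011 → (4.000,4.320)–(3.178,5.000)
cell (3,5): code 0001 → (3.178,5.000)–(3.000,5.104)
cell (4,1): code 0110 → (4.000,1.517)–(5.000,1.461)
cell (4,3): code 1011 → (5.000,3.717)–(4.251,4.000)
cell (4,4): code 0001 → (4.251,4.000)–(4.000,4.320)
cell (5,1): code 0010 → (5.000,1.461)–(5.555,2.000)
cell (5,2): code 0011 → (5.555,2.000)–(5.606,3.000)
cell (5,3): code 0001 → (5.606,3.000)–(5.000,3.717)
total: 18 segments, chained into 1 closed loop(s), length Σ = 13.772595

segments=18 loops=1 length=13.773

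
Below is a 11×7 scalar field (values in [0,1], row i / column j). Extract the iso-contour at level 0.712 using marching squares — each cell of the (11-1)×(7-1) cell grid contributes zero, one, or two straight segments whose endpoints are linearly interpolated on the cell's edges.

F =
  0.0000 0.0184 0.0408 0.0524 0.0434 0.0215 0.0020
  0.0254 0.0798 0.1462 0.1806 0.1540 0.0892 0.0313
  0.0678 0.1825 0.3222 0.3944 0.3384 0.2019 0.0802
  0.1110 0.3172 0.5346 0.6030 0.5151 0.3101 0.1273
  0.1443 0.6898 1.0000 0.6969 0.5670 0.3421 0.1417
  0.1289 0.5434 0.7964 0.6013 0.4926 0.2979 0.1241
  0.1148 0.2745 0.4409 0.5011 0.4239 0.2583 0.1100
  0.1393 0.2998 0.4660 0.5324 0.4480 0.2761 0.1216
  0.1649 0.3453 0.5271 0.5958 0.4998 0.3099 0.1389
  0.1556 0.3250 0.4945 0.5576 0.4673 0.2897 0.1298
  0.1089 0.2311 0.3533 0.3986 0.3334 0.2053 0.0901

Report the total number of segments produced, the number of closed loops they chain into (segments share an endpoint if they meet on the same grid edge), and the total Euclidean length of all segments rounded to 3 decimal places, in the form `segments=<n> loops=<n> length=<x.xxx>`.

cell (3,1): code 0100 → (3.381,2.000)–(4.000,1.072)
cell (3,2): code 1000 → (4.000,2.950)–(3.381,2.000)
cell (4,1): code 0110 → (4.000,1.072)–(5.000,1.666)
cell (4,2): code 1001 → (5.000,2.433)–(4.000,2.950)
cell (5,1): code 0010 → (5.000,1.666)–(5.237,2.000)
cell (5,2): code 0001 → (5.237,2.000)–(5.000,2.433)
total: 6 segments, chained into 1 closed loop(s), length Σ = 5.442154

segments=6 loops=1 length=5.442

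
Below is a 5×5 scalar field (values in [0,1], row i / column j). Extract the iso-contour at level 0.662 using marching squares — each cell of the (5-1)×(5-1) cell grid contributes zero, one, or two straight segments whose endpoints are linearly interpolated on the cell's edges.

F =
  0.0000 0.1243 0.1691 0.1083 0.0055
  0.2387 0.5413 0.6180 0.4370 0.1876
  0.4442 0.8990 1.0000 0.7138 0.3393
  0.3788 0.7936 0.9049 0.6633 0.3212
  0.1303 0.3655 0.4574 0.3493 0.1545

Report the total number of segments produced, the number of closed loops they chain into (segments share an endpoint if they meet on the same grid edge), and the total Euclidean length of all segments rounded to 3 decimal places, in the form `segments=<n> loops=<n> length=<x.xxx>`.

cell (1,0): code 0100 → (1.337,1.000)–(2.000,0.479)
cell (1,1): code 1100 → (1.115,2.000)–(1.337,1.000)
cell (1,2): code 1100 → (1.813,3.000)–(1.115,2.000)
cell (1,3): code 1000 → (2.000,3.138)–(1.813,3.000)
cell (2,0): code 0110 → (2.000,0.479)–(3.000,0.683)
cell (2,3): code 1001 → (3.000,3.004)–(2.000,3.138)
cell (3,0): code 0010 → (3.000,0.683)–(3.307,1.000)
cell (3,1): code 0011 → (3.307,1.000)–(3.543,2.000)
cell (3,2): code 0011 → (3.543,2.000)–(3.004,3.000)
cell (3,3): code 0001 → (3.004,3.000)–(3.000,3.004)
total: 10 segments, chained into 1 closed loop(s), length Σ = 7.959502

segments=10 loops=1 length=7.960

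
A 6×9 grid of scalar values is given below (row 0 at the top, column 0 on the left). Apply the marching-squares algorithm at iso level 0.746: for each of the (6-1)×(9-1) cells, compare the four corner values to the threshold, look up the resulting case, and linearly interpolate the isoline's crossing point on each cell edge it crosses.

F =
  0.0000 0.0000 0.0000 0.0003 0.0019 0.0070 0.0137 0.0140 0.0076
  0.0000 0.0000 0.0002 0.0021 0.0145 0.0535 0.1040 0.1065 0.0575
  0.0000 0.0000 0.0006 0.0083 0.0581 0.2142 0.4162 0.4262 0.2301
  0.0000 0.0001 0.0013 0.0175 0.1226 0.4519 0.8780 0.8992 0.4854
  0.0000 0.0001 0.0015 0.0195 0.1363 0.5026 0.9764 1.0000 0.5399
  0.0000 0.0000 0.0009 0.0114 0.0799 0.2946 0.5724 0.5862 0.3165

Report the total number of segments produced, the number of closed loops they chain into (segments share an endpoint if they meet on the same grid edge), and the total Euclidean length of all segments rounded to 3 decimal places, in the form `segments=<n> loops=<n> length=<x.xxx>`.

segments=8 loops=1 length=6.522

cell (2,5): code 0100 → (2.714,6.000)–(3.000,5.690)
cell (2,6): code 1100 → (2.676,7.000)–(2.714,6.000)
cell (2,7): code 1000 → (3.000,7.370)–(2.676,7.000)
cell (3,5): code 0110 → (3.000,5.690)–(4.000,5.514)
cell (3,7): code 1001 → (4.000,7.552)–(3.000,7.370)
cell (4,5): code 0010 → (4.000,5.514)–(4.570,6.000)
cell (4,6): code 0011 → (4.570,6.000)–(4.614,7.000)
cell (4,7): code 0001 → (4.614,7.000)–(4.000,7.552)
total: 8 segments, chained into 1 closed loop(s), length Σ = 6.521968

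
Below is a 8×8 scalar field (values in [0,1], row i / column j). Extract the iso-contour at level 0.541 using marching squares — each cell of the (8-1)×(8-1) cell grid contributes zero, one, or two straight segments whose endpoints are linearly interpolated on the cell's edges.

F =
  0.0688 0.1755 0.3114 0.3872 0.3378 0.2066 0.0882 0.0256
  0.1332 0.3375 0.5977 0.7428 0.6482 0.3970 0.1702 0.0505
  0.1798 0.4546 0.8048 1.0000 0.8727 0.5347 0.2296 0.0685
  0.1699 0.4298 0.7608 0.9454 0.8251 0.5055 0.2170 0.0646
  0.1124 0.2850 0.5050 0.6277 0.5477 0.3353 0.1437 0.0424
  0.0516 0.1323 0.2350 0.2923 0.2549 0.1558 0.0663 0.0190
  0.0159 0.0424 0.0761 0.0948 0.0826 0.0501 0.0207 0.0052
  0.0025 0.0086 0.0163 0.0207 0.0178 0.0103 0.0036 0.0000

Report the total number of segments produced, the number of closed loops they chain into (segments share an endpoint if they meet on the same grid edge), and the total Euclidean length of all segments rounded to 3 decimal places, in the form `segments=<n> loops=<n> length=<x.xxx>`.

cell (0,1): code 0100 → (0.802,2.000)–(1.000,1.782)
cell (0,2): code 1100 → (0.433,3.000)–(0.802,2.000)
cell (0,3): code 1100 → (0.655,4.000)–(0.433,3.000)
cell (0,4): code 1000 → (1.000,4.427)–(0.655,4.000)
cell (1,1): code 0110 → (1.000,1.782)–(2.000,1.247)
cell (1,4): code 1001 → (2.000,4.981)–(1.000,4.427)
cell (2,1): code 0110 → (2.000,1.247)–(3.000,1.336)
cell (2,4): code 1001 → (3.000,4.889)–(2.000,4.981)
cell (3,1): code 0010 → (3.000,1.336)–(3.859,2.000)
cell (3,2): code 0111 → (3.859,2.000)–(4.000,2.293)
cell (3,4): code 1001 → (4.000,4.032)–(3.000,4.889)
cell (4,2): code 0010 → (4.000,2.293)–(4.258,3.000)
cell (4,3): code 0011 → (4.258,3.000)–(4.023,4.000)
cell (4,4): code 0001 → (4.023,4.000)–(4.000,4.032)
total: 14 segments, chained into 1 closed loop(s), length Σ = 11.767263

segments=14 loops=1 length=11.767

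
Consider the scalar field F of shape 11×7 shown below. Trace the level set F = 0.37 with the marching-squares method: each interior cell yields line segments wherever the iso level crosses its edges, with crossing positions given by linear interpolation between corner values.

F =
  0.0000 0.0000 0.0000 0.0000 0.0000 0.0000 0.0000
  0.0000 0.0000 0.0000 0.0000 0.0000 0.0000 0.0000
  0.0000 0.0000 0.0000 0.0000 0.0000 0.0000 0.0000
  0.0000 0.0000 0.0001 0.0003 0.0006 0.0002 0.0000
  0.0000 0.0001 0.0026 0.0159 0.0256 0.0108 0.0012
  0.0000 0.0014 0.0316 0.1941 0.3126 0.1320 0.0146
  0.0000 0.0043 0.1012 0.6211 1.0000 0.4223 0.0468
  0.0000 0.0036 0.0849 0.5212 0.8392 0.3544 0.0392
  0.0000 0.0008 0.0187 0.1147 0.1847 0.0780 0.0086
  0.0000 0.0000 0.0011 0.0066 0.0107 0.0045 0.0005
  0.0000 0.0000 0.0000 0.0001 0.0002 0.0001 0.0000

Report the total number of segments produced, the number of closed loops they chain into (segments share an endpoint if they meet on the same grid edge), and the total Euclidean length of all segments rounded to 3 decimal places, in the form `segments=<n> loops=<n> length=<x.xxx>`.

cell (5,2): code 0100 → (5.412,3.000)–(6.000,2.517)
cell (5,3): code 1100 → (5.084,4.000)–(5.412,3.000)
cell (5,4): code 1100 → (5.820,5.000)–(5.084,4.000)
cell (5,5): code 1000 → (6.000,5.139)–(5.820,5.000)
cell (6,2): code 0110 → (6.000,2.517)–(7.000,2.653)
cell (6,4): code 1011 → (7.000,4.968)–(6.770,5.000)
cell (6,5): code 0001 → (6.770,5.000)–(6.000,5.139)
cell (7,2): code 0010 → (7.000,2.653)–(7.372,3.000)
cell (7,3): code 0011 → (7.372,3.000)–(7.717,4.000)
cell (7,4): code 0001 → (7.717,4.000)–(7.000,4.968)
total: 10 segments, chained into 1 closed loop(s), length Σ = 8.077698

segments=10 loops=1 length=8.078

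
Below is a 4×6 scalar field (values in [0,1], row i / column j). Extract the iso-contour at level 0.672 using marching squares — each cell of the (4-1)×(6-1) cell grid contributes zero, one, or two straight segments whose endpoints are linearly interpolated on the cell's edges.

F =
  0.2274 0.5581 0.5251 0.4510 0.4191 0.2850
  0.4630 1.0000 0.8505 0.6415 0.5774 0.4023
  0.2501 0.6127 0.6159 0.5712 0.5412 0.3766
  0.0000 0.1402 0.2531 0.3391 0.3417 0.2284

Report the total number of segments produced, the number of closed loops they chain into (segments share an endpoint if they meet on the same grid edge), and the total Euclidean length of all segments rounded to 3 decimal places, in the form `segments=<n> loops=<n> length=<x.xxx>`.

cell (0,0): code 0100 → (0.258,1.000)–(1.000,0.389)
cell (0,1): code 1100 → (0.451,2.000)–(0.258,1.000)
cell (0,2): code 1000 → (1.000,2.854)–(0.451,2.000)
cell (1,0): code 0010 → (1.000,0.389)–(1.847,1.000)
cell (1,1): code 0011 → (1.847,1.000)–(1.761,2.000)
cell (1,2): code 0001 → (1.761,2.000)–(1.000,2.854)
total: 6 segments, chained into 1 closed loop(s), length Σ = 6.186598

segments=6 loops=1 length=6.187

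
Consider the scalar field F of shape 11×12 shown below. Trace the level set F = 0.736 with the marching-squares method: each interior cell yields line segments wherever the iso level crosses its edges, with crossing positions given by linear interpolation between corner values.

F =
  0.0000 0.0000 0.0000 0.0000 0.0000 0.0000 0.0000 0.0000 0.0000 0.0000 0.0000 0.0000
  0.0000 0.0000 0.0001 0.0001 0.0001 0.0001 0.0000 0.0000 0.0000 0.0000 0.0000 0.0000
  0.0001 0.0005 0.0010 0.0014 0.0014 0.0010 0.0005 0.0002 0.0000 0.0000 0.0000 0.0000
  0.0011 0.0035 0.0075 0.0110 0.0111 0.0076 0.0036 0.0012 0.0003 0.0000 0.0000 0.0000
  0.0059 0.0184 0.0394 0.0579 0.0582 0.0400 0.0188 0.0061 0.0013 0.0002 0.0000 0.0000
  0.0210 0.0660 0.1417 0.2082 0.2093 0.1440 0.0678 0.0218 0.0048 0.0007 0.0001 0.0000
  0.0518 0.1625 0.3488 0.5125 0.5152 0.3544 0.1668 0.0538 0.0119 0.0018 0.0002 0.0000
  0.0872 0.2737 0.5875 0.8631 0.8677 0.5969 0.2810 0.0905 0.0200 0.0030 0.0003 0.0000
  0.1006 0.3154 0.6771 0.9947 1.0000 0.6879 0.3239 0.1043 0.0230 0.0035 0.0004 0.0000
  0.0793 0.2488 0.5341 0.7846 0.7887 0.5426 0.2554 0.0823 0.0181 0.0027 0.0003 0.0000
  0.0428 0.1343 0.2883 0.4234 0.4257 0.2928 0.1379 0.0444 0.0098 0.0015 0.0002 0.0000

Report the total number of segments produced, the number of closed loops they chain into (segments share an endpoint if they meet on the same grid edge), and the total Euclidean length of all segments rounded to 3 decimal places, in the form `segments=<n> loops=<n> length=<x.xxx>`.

segments=10 loops=1 length=8.178

cell (6,2): code 0100 → (6.637,3.000)–(7.000,2.539)
cell (6,3): code 1100 → (6.626,4.000)–(6.637,3.000)
cell (6,4): code 1000 → (7.000,4.486)–(6.626,4.000)
cell (7,2): code 0110 → (7.000,2.539)–(8.000,2.185)
cell (7,4): code 1001 → (8.000,4.846)–(7.000,4.486)
cell (8,2): code 0110 → (8.000,2.185)–(9.000,2.806)
cell (8,4): code 1001 → (9.000,4.214)–(8.000,4.846)
cell (9,2): code 0010 → (9.000,2.806)–(9.135,3.000)
cell (9,3): code 0011 → (9.135,3.000)–(9.145,4.000)
cell (9,4): code 0001 → (9.145,4.000)–(9.000,4.214)
total: 10 segments, chained into 1 closed loop(s), length Σ = 8.177815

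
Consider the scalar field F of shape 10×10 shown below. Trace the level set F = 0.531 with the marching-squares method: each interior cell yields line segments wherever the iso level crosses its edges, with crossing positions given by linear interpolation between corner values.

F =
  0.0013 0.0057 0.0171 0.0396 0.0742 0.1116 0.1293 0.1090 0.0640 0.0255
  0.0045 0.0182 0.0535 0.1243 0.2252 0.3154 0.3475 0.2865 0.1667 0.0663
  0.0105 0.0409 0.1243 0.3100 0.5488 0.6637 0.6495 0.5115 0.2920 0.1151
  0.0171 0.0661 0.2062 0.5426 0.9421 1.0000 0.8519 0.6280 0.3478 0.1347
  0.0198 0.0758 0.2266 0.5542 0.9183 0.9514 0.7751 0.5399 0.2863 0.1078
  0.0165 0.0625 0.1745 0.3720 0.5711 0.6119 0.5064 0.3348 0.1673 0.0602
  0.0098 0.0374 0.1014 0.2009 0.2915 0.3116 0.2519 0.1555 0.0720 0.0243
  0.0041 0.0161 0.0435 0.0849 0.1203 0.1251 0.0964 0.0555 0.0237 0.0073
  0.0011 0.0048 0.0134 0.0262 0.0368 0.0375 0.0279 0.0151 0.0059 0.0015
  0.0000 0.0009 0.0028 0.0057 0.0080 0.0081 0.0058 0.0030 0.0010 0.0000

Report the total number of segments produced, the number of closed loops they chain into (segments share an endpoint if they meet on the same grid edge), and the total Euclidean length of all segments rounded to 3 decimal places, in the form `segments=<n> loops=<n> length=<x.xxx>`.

segments=18 loops=1 length=12.669

cell (1,3): code 0100 → (1.945,4.000)–(2.000,3.925)
cell (1,4): code 1100 → (1.619,5.000)–(1.945,4.000)
cell (1,5): code 1100 → (1.608,6.000)–(1.619,5.000)
cell (1,6): code 1000 → (2.000,6.859)–(1.608,6.000)
cell (2,2): code 0100 → (2.950,3.000)–(3.000,2.966)
cell (2,3): code 1110 → (2.000,3.925)–(2.950,3.000)
cell (2,6): code 1101 → (2.167,7.000)–(2.000,6.859)
cell (2,7): code 1000 → (3.000,7.346)–(2.167,7.000)
cell (3,2): code 0110 → (3.000,2.966)–(4.000,2.929)
cell (3,7): code 1001 → (4.000,7.035)–(3.000,7.346)
cell (4,2): code 0010 → (4.000,2.929)–(4.127,3.000)
cell (4,3): code 0111 → (4.127,3.000)–(5.000,3.799)
cell (4,5): code 1011 → (5.000,5.767)–(4.908,6.000)
cell (4,6): code 0011 → (4.908,6.000)–(4.043,7.000)
cell (4,7): code 0001 → (4.043,7.000)–(4.000,7.035)
cell (5,3): code 0010 → (5.000,3.799)–(5.143,4.000)
cell (5,4): code 0011 → (5.143,4.000)–(5.269,5.000)
cell (5,5): code 0001 → (5.269,5.000)–(5.000,5.767)
total: 18 segments, chained into 1 closed loop(s), length Σ = 12.669383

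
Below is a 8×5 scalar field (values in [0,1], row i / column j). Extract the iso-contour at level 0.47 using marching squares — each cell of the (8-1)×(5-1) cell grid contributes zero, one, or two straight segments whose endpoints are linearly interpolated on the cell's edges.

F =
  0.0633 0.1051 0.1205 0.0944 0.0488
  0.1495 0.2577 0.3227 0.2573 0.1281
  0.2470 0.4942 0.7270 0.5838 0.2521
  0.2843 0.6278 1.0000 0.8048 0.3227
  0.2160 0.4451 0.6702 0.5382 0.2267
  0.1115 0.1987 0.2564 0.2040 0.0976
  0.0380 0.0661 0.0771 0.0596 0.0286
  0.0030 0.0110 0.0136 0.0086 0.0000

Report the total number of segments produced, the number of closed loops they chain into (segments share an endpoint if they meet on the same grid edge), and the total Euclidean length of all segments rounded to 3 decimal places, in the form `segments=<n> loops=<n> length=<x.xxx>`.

cell (1,0): code 0100 → (1.898,1.000)–(2.000,0.902)
cell (1,1): code 1100 → (1.364,2.000)–(1.898,1.000)
cell (1,2): code 1100 → (1.651,3.000)–(1.364,2.000)
cell (1,3): code 1000 → (2.000,3.343)–(1.651,3.000)
cell (2,0): code 0110 → (2.000,0.902)–(3.000,0.541)
cell (2,3): code 1001 → (3.000,3.694)–(2.000,3.343)
cell (3,0): code 0010 → (3.000,0.541)–(3.864,1.000)
cell (3,1): code 0111 → (3.864,1.000)–(4.000,1.111)
cell (3,3): code 1001 → (4.000,3.219)–(3.000,3.694)
cell (4,1): code 0010 → (4.000,1.111)–(4.484,2.000)
cell (4,2): code 0011 → (4.484,2.000)–(4.204,3.000)
cell (4,3): code 0001 → (4.204,3.000)–(4.000,3.219)
total: 12 segments, chained into 1 closed loop(s), length Σ = 9.538954

segments=12 loops=1 length=9.539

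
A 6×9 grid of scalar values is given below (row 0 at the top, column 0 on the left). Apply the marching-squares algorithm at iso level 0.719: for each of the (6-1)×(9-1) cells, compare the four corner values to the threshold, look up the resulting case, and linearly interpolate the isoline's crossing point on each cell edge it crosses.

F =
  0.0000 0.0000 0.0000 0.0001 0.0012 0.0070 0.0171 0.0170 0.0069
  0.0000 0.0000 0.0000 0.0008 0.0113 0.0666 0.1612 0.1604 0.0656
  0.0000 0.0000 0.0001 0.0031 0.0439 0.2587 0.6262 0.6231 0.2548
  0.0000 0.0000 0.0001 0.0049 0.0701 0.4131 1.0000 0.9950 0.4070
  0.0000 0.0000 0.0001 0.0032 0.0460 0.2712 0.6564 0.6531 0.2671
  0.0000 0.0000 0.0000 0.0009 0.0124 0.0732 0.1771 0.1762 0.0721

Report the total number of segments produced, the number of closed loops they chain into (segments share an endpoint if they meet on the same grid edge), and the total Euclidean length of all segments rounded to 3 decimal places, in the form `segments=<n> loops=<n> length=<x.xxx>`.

segments=6 loops=1 length=5.651

cell (2,5): code 0100 → (2.248,6.000)–(3.000,5.521)
cell (2,6): code 1100 → (2.258,7.000)–(2.248,6.000)
cell (2,7): code 1000 → (3.000,7.469)–(2.258,7.000)
cell (3,5): code 0010 → (3.000,5.521)–(3.818,6.000)
cell (3,6): code 0011 → (3.818,6.000)–(3.807,7.000)
cell (3,7): code 0001 → (3.807,7.000)–(3.000,7.469)
total: 6 segments, chained into 1 closed loop(s), length Σ = 5.650937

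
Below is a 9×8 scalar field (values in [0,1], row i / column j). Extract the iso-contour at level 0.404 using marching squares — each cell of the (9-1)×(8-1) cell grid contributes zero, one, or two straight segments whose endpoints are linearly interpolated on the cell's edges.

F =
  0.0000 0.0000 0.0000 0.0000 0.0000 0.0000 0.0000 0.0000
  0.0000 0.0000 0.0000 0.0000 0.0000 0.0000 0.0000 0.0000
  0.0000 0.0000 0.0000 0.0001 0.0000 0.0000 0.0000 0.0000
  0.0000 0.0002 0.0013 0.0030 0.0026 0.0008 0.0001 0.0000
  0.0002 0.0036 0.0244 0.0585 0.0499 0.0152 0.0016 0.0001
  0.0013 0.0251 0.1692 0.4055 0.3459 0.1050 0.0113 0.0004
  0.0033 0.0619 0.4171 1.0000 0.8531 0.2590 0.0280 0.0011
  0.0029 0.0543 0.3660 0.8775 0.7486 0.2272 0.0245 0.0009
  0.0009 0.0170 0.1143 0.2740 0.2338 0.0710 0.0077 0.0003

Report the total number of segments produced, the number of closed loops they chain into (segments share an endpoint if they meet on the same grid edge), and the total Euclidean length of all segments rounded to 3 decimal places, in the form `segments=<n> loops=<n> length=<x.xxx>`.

cell (4,2): code 0100 → (4.996,3.000)–(5.000,2.994)
cell (4,3): code 1000 → (5.000,3.025)–(4.996,3.000)
cell (5,1): code 0100 → (5.947,2.000)–(6.000,1.963)
cell (5,2): code 1110 → (5.000,2.994)–(5.947,2.000)
cell (5,3): code 1101 → (5.115,4.000)–(5.000,3.025)
cell (5,4): code 1000 → (6.000,4.756)–(5.115,4.000)
cell (6,1): code 0010 → (6.000,1.963)–(6.256,2.000)
cell (6,2): code 0111 → (6.256,2.000)–(7.000,2.074)
cell (6,4): code 1001 → (7.000,4.661)–(6.000,4.756)
cell (7,2): code 0010 → (7.000,2.074)–(7.785,3.000)
cell (7,3): code 0011 → (7.785,3.000)–(7.669,4.000)
cell (7,4): code 0001 → (7.669,4.000)–(7.000,4.661)
total: 12 segments, chained into 1 closed loop(s), length Σ = 8.787805

segments=12 loops=1 length=8.788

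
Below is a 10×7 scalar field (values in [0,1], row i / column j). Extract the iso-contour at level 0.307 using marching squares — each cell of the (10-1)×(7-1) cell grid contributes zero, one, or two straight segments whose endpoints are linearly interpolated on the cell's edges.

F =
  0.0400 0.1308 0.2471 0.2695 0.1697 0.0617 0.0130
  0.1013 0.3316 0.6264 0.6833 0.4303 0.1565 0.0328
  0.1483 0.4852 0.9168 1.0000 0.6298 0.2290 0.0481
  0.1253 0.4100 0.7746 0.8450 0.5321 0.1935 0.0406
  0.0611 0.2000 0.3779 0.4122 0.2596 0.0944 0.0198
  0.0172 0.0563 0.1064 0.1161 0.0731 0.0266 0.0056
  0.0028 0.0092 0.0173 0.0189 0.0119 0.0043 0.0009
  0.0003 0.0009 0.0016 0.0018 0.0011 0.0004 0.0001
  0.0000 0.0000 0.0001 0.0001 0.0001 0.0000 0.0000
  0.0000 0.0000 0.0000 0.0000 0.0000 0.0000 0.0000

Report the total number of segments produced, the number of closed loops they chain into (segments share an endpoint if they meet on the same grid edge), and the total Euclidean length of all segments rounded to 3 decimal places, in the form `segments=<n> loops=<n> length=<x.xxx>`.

segments=16 loops=1 length=13.382

cell (0,0): code 0100 → (0.877,1.000)–(1.000,0.893)
cell (0,1): code 1100 → (0.158,2.000)–(0.877,1.000)
cell (0,2): code 1100 → (0.091,3.000)–(0.158,2.000)
cell (0,3): code 1100 → (0.527,4.000)–(0.091,3.000)
cell (0,4): code 1000 → (1.000,4.450)–(0.527,4.000)
cell (1,0): code 0110 → (1.000,0.893)–(2.000,0.471)
cell (1,4): code 1001 → (2.000,4.805)–(1.000,4.450)
cell (2,0): code 0110 → (2.000,0.471)–(3.000,0.638)
cell (2,4): code 1001 → (3.000,4.665)–(2.000,4.805)
cell (3,0): code 0010 → (3.000,0.638)–(3.490,1.000)
cell (3,1): code 0111 → (3.490,1.000)–(4.000,1.601)
cell (3,3): code 1011 → (4.000,3.689)–(3.826,4.000)
cell (3,4): code 0001 → (3.826,4.000)–(3.000,4.665)
cell (4,1): code 0010 → (4.000,1.601)–(4.261,2.000)
cell (4,2): code 0011 → (4.261,2.000)–(4.355,3.000)
cell (4,3): code 0001 → (4.355,3.000)–(4.000,3.689)
total: 16 segments, chained into 1 closed loop(s), length Σ = 13.381829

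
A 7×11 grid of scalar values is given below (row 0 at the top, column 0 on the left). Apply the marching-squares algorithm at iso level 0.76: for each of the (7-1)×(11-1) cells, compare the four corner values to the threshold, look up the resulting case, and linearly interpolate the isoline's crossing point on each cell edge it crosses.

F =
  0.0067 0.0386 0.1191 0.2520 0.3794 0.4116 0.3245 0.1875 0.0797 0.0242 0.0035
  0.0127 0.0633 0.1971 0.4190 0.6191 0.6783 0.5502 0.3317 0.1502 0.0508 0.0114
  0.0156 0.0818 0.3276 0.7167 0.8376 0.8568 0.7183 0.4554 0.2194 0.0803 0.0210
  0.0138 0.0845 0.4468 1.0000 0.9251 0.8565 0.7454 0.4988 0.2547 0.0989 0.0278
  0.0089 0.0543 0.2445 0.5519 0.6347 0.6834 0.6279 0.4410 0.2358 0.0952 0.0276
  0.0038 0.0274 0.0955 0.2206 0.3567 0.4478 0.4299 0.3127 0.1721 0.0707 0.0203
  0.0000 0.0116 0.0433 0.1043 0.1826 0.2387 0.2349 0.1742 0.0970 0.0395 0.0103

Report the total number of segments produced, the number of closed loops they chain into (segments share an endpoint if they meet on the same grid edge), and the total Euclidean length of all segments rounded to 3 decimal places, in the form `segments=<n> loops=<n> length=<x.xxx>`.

cell (1,3): code 0100 → (1.645,4.000)–(2.000,3.358)
cell (1,4): code 1100 → (1.458,5.000)–(1.645,4.000)
cell (1,5): code 1000 → (2.000,5.699)–(1.458,5.000)
cell (2,2): code 0100 → (2.153,3.000)–(3.000,2.566)
cell (2,3): code 1110 → (2.000,3.358)–(2.153,3.000)
cell (2,5): code 1001 → (3.000,5.869)–(2.000,5.699)
cell (3,2): code 0010 → (3.000,2.566)–(3.536,3.000)
cell (3,3): code 0011 → (3.536,3.000)–(3.569,4.000)
cell (3,4): code 0011 → (3.569,4.000)–(3.557,5.000)
cell (3,5): code 0001 → (3.557,5.000)–(3.000,5.869)
total: 10 segments, chained into 1 closed loop(s), length Σ = 8.712984

segments=10 loops=1 length=8.713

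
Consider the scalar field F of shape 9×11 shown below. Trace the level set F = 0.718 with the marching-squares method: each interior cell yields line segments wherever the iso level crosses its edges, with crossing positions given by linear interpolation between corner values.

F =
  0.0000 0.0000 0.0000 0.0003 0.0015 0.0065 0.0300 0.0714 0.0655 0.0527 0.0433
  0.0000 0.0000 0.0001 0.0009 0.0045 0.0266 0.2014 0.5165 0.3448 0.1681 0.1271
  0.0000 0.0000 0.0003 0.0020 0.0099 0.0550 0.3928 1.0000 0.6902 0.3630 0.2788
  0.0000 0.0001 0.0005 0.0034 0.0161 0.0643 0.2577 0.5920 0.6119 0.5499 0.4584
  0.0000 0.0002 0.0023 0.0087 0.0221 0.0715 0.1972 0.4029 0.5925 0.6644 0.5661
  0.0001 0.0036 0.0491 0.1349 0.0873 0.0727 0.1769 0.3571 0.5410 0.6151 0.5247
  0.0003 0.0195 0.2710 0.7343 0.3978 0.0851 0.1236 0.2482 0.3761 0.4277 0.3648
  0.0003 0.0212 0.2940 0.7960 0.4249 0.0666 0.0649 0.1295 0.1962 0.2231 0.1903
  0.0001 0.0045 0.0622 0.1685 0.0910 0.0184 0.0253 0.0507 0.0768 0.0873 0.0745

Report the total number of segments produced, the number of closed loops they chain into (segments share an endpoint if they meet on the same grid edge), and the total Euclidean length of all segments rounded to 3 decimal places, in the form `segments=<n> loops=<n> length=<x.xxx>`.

cell (1,6): code 0100 → (1.417,7.000)–(2.000,6.536)
cell (1,7): code 1000 → (2.000,7.910)–(1.417,7.000)
cell (2,6): code 0010 → (2.000,6.536)–(2.691,7.000)
cell (2,7): code 0001 → (2.691,7.000)–(2.000,7.910)
cell (5,2): code 0100 → (5.973,3.000)–(6.000,2.965)
cell (5,3): code 1000 → (6.000,3.048)–(5.973,3.000)
cell (6,2): code 0110 → (6.000,2.965)–(7.000,2.845)
cell (6,3): code 1001 → (7.000,3.210)–(6.000,3.048)
cell (7,2): code 0010 → (7.000,2.845)–(7.124,3.000)
cell (7,3): code 0001 → (7.124,3.000)–(7.000,3.210)
total: 10 segments, chained into 2 closed loop(s), length Σ = 6.365698

segments=10 loops=2 length=6.366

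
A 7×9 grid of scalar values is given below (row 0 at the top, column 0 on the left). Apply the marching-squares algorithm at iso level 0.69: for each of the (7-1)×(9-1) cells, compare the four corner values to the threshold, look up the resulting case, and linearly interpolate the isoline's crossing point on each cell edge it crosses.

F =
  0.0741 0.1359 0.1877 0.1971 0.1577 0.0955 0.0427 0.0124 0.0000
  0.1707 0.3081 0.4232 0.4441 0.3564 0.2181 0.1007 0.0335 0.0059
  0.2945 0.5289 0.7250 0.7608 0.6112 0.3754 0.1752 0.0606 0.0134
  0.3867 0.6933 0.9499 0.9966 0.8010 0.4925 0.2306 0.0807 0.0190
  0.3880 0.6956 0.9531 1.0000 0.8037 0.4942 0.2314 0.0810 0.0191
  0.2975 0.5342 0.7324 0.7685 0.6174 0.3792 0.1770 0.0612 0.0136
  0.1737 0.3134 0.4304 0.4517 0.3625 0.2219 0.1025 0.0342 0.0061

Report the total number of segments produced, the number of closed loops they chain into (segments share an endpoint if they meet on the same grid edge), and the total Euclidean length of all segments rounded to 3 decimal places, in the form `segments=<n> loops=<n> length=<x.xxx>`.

cell (1,1): code 0100 → (1.884,2.000)–(2.000,1.822)
cell (1,2): code 1100 → (1.776,3.000)–(1.884,2.000)
cell (1,3): code 1000 → (2.000,3.473)–(1.776,3.000)
cell (2,0): code 0100 → (2.980,1.000)–(3.000,0.989)
cell (2,1): code 1110 → (2.000,1.822)–(2.980,1.000)
cell (2,3): code 1101 → (2.415,4.000)–(2.000,3.473)
cell (2,4): code 1000 → (3.000,4.360)–(2.415,4.000)
cell (3,0): code 0110 → (3.000,0.989)–(4.000,0.982)
cell (3,4): code 1001 → (4.000,4.367)–(3.000,4.360)
cell (4,0): code 0010 → (4.000,0.982)–(4.035,1.000)
cell (4,1): code 0111 → (4.035,1.000)–(5.000,1.786)
cell (4,3): code 1011 → (5.000,3.520)–(4.610,4.000)
cell (4,4): code 0001 → (4.610,4.000)–(4.000,4.367)
cell (5,1): code 0010 → (5.000,1.786)–(5.140,2.000)
cell (5,2): code 0011 → (5.140,2.000)–(5.248,3.000)
cell (5,3): code 0001 → (5.248,3.000)–(5.000,3.520)
total: 16 segments, chained into 1 closed loop(s), length Σ = 10.853191

segments=16 loops=1 length=10.853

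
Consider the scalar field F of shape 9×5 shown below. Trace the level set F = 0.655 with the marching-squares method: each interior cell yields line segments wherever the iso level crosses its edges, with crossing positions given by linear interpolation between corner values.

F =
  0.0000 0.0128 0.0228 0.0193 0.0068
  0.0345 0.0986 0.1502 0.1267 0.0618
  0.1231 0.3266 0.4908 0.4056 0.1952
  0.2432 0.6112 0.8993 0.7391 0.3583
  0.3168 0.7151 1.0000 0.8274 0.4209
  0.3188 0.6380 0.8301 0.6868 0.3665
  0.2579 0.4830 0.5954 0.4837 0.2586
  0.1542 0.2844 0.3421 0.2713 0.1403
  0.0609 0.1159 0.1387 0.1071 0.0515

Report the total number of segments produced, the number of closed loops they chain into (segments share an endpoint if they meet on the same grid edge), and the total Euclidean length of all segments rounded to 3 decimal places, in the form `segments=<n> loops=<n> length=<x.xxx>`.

segments=12 loops=1 length=9.104

cell (2,1): code 0100 → (2.402,2.000)–(3.000,1.152)
cell (2,2): code 1100 → (2.748,3.000)–(2.402,2.000)
cell (2,3): code 1000 → (3.000,3.221)–(2.748,3.000)
cell (3,0): code 0100 → (3.422,1.000)–(4.000,0.849)
cell (3,1): code 1110 → (3.000,1.152)–(3.422,1.000)
cell (3,3): code 1001 → (4.000,3.424)–(3.000,3.221)
cell (4,0): code 0010 → (4.000,0.849)–(4.780,1.000)
cell (4,1): code 0111 → (4.780,1.000)–(5.000,1.088)
cell (4,3): code 1001 → (5.000,3.099)–(4.000,3.424)
cell (5,1): code 0010 → (5.000,1.088)–(5.746,2.000)
cell (5,2): code 0011 → (5.746,2.000)–(5.157,3.000)
cell (5,3): code 0001 → (5.157,3.000)–(5.000,3.099)
total: 12 segments, chained into 1 closed loop(s), length Σ = 9.104470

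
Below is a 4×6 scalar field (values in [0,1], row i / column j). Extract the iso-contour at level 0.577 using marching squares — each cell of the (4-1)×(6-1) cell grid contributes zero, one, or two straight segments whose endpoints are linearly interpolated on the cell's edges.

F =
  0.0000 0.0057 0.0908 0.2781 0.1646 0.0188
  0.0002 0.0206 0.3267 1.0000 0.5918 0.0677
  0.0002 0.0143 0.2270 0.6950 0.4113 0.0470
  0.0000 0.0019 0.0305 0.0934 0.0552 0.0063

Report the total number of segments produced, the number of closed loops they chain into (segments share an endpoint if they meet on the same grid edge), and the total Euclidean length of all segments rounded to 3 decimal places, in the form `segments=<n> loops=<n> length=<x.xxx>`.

cell (0,2): code 0100 → (0.414,3.000)–(1.000,2.372)
cell (0,3): code 1100 → (0.965,4.000)–(0.414,3.000)
cell (0,4): code 1000 → (1.000,4.028)–(0.965,4.000)
cell (1,2): code 0110 → (1.000,2.372)–(2.000,2.748)
cell (1,3): code 1011 → (2.000,3.416)–(1.082,4.000)
cell (1,4): code 0001 → (1.082,4.000)–(1.000,4.028)
cell (2,2): code 0010 → (2.000,2.748)–(2.196,3.000)
cell (2,3): code 0001 → (2.196,3.000)–(2.000,3.416)
total: 8 segments, chained into 1 closed loop(s), length Σ = 5.068166

segments=8 loops=1 length=5.068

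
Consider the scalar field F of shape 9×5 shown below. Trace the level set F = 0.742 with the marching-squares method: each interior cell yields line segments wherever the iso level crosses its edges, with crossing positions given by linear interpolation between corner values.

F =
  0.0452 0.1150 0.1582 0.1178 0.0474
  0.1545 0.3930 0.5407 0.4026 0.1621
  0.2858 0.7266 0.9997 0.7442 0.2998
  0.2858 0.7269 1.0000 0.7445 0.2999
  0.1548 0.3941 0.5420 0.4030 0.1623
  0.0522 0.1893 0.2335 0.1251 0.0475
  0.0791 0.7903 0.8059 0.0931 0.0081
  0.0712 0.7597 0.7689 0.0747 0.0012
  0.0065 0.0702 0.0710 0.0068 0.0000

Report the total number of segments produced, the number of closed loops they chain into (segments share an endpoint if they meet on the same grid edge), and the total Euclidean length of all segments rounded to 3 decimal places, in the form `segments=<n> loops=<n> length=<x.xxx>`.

cell (1,1): code 0100 → (1.439,2.000)–(2.000,1.056)
cell (1,2): code 1100 → (1.994,3.000)–(1.439,2.000)
cell (1,3): code 1000 → (2.000,3.005)–(1.994,3.000)
cell (2,1): code 0110 → (2.000,1.056)–(3.000,1.055)
cell (2,3): code 1001 → (3.000,3.006)–(2.000,3.005)
cell (3,1): code 0010 → (3.000,1.055)–(3.563,2.000)
cell (3,2): code 0011 → (3.563,2.000)–(3.007,3.000)
cell (3,3): code 0001 → (3.007,3.000)–(3.000,3.006)
cell (5,0): code 0100 → (5.920,1.000)–(6.000,0.932)
cell (5,1): code 1100 → (5.888,2.000)–(5.920,1.000)
cell (5,2): code 1000 → (6.000,2.090)–(5.888,2.000)
cell (6,0): code 0110 → (6.000,0.932)–(7.000,0.974)
cell (6,2): code 1001 → (7.000,2.039)–(6.000,2.090)
cell (7,0): code 0010 → (7.000,0.974)–(7.026,1.000)
cell (7,1): code 0011 → (7.026,1.000)–(7.039,2.000)
cell (7,2): code 0001 → (7.039,2.000)–(7.000,2.039)
total: 16 segments, chained into 2 closed loop(s), length Σ = 10.845266

segments=16 loops=2 length=10.845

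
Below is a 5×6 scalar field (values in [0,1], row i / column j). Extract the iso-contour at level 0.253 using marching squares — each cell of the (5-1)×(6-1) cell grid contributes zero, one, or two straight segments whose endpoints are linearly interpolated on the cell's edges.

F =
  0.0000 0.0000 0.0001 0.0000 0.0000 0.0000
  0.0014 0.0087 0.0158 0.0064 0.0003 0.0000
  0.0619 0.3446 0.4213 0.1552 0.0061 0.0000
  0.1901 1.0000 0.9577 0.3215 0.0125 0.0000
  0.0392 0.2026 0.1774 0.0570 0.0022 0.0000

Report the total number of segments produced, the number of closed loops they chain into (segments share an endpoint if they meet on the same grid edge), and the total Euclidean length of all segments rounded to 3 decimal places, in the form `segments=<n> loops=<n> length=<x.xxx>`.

segments=10 loops=1 length=8.362

cell (1,0): code 0100 → (1.727,1.000)–(2.000,0.676)
cell (1,1): code 1100 → (1.585,2.000)–(1.727,1.000)
cell (1,2): code 1000 → (2.000,2.632)–(1.585,2.000)
cell (2,0): code 0110 → (2.000,0.676)–(3.000,0.078)
cell (2,2): code 1101 → (2.588,3.000)–(2.000,2.632)
cell (2,3): code 1000 → (3.000,3.222)–(2.588,3.000)
cell (3,0): code 0010 → (3.000,0.078)–(3.937,1.000)
cell (3,1): code 0011 → (3.937,1.000)–(3.903,2.000)
cell (3,2): code 0011 → (3.903,2.000)–(3.259,3.000)
cell (3,3): code 0001 → (3.259,3.000)–(3.000,3.222)
total: 10 segments, chained into 1 closed loop(s), length Σ = 8.362274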